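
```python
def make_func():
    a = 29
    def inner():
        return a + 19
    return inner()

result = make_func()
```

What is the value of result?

Step 1: make_func() defines a = 29.
Step 2: inner() reads a = 29 from enclosing scope, returns 29 + 19 = 48.
Step 3: result = 48

The answer is 48.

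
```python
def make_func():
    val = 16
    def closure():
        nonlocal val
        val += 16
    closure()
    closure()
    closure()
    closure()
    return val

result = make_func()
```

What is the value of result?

Step 1: val starts at 16.
Step 2: closure() is called 4 times, each adding 16.
Step 3: val = 16 + 16 * 4 = 80

The answer is 80.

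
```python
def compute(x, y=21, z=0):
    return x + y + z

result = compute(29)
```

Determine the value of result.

Step 1: compute(29) uses defaults y = 21, z = 0.
Step 2: Returns 29 + 21 + 0 = 50.
Step 3: result = 50

The answer is 50.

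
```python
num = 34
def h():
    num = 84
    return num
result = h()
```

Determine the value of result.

Step 1: Global num = 34.
Step 2: h() creates local num = 84, shadowing the global.
Step 3: Returns local num = 84. result = 84

The answer is 84.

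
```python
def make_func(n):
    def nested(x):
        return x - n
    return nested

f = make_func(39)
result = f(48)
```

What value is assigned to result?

Step 1: make_func(39) creates a closure capturing n = 39.
Step 2: f(48) computes 48 - 39 = 9.
Step 3: result = 9

The answer is 9.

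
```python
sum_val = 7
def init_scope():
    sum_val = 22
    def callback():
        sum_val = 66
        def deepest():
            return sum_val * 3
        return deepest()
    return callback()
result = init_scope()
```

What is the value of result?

Step 1: deepest() looks up sum_val through LEGB: not local, finds sum_val = 66 in enclosing callback().
Step 2: Returns 66 * 3 = 198.
Step 3: result = 198

The answer is 198.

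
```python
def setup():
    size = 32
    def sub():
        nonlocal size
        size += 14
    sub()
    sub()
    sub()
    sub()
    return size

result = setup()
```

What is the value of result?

Step 1: size starts at 32.
Step 2: sub() is called 4 times, each adding 14.
Step 3: size = 32 + 14 * 4 = 88

The answer is 88.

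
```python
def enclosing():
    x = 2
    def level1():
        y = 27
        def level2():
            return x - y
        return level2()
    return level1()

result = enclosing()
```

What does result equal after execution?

Step 1: x = 2 in enclosing. y = 27 in level1.
Step 2: level2() reads x = 2 and y = 27 from enclosing scopes.
Step 3: result = 2 - 27 = -25

The answer is -25.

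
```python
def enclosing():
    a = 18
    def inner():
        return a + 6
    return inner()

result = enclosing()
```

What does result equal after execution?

Step 1: enclosing() defines a = 18.
Step 2: inner() reads a = 18 from enclosing scope, returns 18 + 6 = 24.
Step 3: result = 24

The answer is 24.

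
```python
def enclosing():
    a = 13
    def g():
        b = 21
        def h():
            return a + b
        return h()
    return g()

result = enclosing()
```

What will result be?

Step 1: enclosing() defines a = 13. g() defines b = 21.
Step 2: h() accesses both from enclosing scopes: a = 13, b = 21.
Step 3: result = 13 + 21 = 34

The answer is 34.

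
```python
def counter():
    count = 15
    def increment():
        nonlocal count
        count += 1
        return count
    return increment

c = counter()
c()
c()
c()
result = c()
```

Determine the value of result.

Step 1: counter() creates closure with count = 15.
Step 2: Each c() call increments count via nonlocal. After 4 calls: 15 + 4 = 19.
Step 3: result = 19

The answer is 19.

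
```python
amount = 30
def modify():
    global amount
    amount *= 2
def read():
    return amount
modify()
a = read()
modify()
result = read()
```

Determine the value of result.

Step 1: amount = 30.
Step 2: First modify(): amount = 30 * 2 = 60.
Step 3: Second modify(): amount = 60 * 2 = 120.
Step 4: read() returns 120

The answer is 120.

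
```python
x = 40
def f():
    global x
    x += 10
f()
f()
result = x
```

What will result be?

Step 1: x = 40.
Step 2: First f(): x = 40 + 10 = 50.
Step 3: Second f(): x = 50 + 10 = 60. result = 60

The answer is 60.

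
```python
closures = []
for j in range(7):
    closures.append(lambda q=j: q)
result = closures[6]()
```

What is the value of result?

Step 1: Default argument q=j captures j's value at each iteration.
Step 2: closures[6] captured q = 6 when j was 6.
Step 3: result = 6

The answer is 6.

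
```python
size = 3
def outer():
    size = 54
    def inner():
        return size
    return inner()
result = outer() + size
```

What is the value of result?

Step 1: Global size = 3. outer() shadows with size = 54.
Step 2: inner() returns enclosing size = 54. outer() = 54.
Step 3: result = 54 + global size (3) = 57

The answer is 57.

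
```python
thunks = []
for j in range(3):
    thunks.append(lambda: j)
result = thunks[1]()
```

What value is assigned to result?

Step 1: The loop creates 3 lambdas, all referencing the same variable j.
Step 2: After the loop, j = 2 (final value).
Step 3: thunks[1]() looks up j at call time and finds 2. This is the late binding gotcha. result = 2

The answer is 2.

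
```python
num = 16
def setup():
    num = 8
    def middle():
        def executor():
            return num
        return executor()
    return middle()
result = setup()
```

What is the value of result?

Step 1: setup() defines num = 8. middle() and executor() have no local num.
Step 2: executor() checks local (none), enclosing middle() (none), enclosing setup() and finds num = 8.
Step 3: result = 8

The answer is 8.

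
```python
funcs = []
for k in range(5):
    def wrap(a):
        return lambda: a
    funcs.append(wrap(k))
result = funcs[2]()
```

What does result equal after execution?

Step 1: wrap(k) creates a new scope capturing a = k at call time.
Step 2: funcs[2] = wrap(2), so its lambda captures a = 2.
Step 3: result = 2 (closure factory fixes late binding)

The answer is 2.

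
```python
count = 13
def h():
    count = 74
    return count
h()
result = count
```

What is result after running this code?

Step 1: count = 13 globally.
Step 2: h() creates a LOCAL count = 74 (no global keyword!).
Step 3: The global count is unchanged. result = 13

The answer is 13.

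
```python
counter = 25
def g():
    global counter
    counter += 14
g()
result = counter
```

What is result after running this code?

Step 1: counter = 25 globally.
Step 2: g() modifies global counter: counter += 14 = 39.
Step 3: result = 39

The answer is 39.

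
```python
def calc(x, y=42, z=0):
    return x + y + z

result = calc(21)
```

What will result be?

Step 1: calc(21) uses defaults y = 42, z = 0.
Step 2: Returns 21 + 42 + 0 = 63.
Step 3: result = 63

The answer is 63.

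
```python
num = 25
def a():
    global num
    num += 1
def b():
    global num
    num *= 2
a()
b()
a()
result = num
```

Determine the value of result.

Step 1: num = 25.
Step 2: a(): num = 25 + 1 = 26.
Step 3: b(): num = 26 * 2 = 52.
Step 4: a(): num = 52 + 1 = 53

The answer is 53.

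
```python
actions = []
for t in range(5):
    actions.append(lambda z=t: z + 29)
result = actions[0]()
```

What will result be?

Step 1: Default argument z=t captures t's value at definition time.
Step 2: actions[0] was defined when t = 0, so z defaults to 0.
Step 3: result = 0 + 29 = 29 (default arg fixes the late binding issue)

The answer is 29.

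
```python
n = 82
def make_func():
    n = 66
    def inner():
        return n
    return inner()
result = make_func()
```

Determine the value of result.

Step 1: n = 82 globally, but make_func() defines n = 66 locally.
Step 2: inner() looks up n. Not in local scope, so checks enclosing scope (make_func) and finds n = 66.
Step 3: result = 66

The answer is 66.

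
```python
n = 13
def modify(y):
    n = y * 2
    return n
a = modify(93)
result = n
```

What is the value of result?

Step 1: Global n = 13.
Step 2: modify(93) creates local n = 93 * 2 = 186.
Step 3: Global n unchanged because no global keyword. result = 13

The answer is 13.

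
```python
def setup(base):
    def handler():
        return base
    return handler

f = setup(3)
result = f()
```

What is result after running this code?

Step 1: setup(3) creates closure capturing base = 3.
Step 2: f() returns the captured base = 3.
Step 3: result = 3

The answer is 3.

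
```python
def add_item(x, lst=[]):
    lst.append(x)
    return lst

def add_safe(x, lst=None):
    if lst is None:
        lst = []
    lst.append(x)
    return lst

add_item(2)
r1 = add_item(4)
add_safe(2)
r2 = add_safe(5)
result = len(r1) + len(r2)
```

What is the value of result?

Step 1: add_item shares mutable default: after 2 calls, lst = [2, 4], len = 2.
Step 2: add_safe creates fresh list each time: r2 = [5], len = 1.
Step 3: result = 2 + 1 = 3

The answer is 3.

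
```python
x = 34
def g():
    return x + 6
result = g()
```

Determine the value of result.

Step 1: x = 34 is defined globally.
Step 2: g() looks up x from global scope = 34, then computes 34 + 6 = 40.
Step 3: result = 40

The answer is 40.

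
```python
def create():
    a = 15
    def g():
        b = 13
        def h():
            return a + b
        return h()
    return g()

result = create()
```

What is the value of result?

Step 1: create() defines a = 15. g() defines b = 13.
Step 2: h() accesses both from enclosing scopes: a = 15, b = 13.
Step 3: result = 15 + 13 = 28

The answer is 28.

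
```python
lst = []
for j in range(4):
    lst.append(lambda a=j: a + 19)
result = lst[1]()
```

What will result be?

Step 1: Default argument a=j captures j's value at definition time.
Step 2: lst[1] was defined when j = 1, so a defaults to 1.
Step 3: result = 1 + 19 = 20 (default arg fixes the late binding issue)

The answer is 20.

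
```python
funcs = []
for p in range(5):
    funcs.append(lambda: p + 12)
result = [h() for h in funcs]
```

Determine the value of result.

Step 1: All lambdas capture p by reference. After the loop, p = 4.
Step 2: Each call returns 4 + 12 = 16.
Step 3: result = [16, 16, 16, 16, 16]

The answer is [16, 16, 16, 16, 16].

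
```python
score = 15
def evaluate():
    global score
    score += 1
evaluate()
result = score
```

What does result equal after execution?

Step 1: score = 15 globally.
Step 2: evaluate() modifies global score: score += 1 = 16.
Step 3: result = 16

The answer is 16.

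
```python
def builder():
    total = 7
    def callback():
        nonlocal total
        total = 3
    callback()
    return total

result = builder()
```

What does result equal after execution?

Step 1: builder() sets total = 7.
Step 2: callback() uses nonlocal to reassign total = 3.
Step 3: result = 3

The answer is 3.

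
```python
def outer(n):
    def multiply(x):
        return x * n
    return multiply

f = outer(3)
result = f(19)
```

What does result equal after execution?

Step 1: outer(3) returns multiply closure with n = 3.
Step 2: f(19) computes 19 * 3 = 57.
Step 3: result = 57

The answer is 57.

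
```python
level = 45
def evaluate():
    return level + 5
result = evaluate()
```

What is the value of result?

Step 1: level = 45 is defined globally.
Step 2: evaluate() looks up level from global scope = 45, then computes 45 + 5 = 50.
Step 3: result = 50

The answer is 50.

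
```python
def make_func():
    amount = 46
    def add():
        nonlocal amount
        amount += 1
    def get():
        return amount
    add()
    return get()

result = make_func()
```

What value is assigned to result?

Step 1: amount = 46. add() modifies it via nonlocal, get() reads it.
Step 2: add() makes amount = 46 + 1 = 47.
Step 3: get() returns 47. result = 47

The answer is 47.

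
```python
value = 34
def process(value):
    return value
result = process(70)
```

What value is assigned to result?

Step 1: Global value = 34.
Step 2: process(70) takes parameter value = 70, which shadows the global.
Step 3: result = 70

The answer is 70.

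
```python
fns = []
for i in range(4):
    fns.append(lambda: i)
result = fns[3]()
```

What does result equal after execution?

Step 1: The loop creates 4 lambdas, all referencing the same variable i.
Step 2: After the loop, i = 3 (final value).
Step 3: fns[3]() looks up i at call time and finds 3. This is the late binding gotcha. result = 3

The answer is 3.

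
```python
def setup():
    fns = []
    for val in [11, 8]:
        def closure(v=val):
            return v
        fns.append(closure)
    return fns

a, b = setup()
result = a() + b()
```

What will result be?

Step 1: Default argument v=val captures val at each iteration.
Step 2: a() returns 11 (captured at first iteration), b() returns 8 (captured at second).
Step 3: result = 11 + 8 = 19

The answer is 19.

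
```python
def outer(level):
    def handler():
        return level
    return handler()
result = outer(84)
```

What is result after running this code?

Step 1: outer(84) binds parameter level = 84.
Step 2: handler() looks up level in enclosing scope and finds the parameter level = 84.
Step 3: result = 84

The answer is 84.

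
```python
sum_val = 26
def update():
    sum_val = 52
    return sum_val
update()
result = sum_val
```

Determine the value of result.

Step 1: Global sum_val = 26.
Step 2: update() creates local sum_val = 52 (shadow, not modification).
Step 3: After update() returns, global sum_val is unchanged. result = 26

The answer is 26.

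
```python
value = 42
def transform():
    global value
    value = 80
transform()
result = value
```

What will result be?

Step 1: value = 42 globally.
Step 2: transform() declares global value and sets it to 80.
Step 3: After transform(), global value = 80. result = 80

The answer is 80.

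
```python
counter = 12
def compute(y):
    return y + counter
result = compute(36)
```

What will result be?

Step 1: counter = 12 is defined globally.
Step 2: compute(36) uses parameter y = 36 and looks up counter from global scope = 12.
Step 3: result = 36 + 12 = 48

The answer is 48.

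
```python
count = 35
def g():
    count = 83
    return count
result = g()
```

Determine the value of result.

Step 1: Global count = 35.
Step 2: g() creates local count = 83, shadowing the global.
Step 3: Returns local count = 83. result = 83

The answer is 83.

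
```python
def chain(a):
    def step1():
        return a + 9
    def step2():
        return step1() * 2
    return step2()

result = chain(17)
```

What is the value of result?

Step 1: chain(17) captures a = 17.
Step 2: step2() calls step1() which returns 17 + 9 = 26.
Step 3: step2() returns 26 * 2 = 52

The answer is 52.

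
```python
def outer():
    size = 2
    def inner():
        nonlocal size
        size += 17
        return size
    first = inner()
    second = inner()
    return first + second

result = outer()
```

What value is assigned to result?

Step 1: size starts at 2.
Step 2: First call: size = 2 + 17 = 19, returns 19.
Step 3: Second call: size = 19 + 17 = 36, returns 36.
Step 4: result = 19 + 36 = 55

The answer is 55.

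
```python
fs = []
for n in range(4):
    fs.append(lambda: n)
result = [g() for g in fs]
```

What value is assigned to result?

Step 1: All 4 lambdas share the same variable n.
Step 2: After the loop, n = 3.
Step 3: Each call returns 3. result = [3, 3, 3, 3]

The answer is [3, 3, 3, 3].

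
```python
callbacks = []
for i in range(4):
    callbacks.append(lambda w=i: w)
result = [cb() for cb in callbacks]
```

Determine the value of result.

Step 1: Default arg w=i captures i at each iteration.
Step 2: Each lambda has its own default: 0, 1, ..., 3.
Step 3: result = [0, 1, 2, 3]

The answer is [0, 1, 2, 3].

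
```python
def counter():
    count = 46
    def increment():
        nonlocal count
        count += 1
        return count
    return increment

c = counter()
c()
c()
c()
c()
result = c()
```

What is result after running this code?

Step 1: counter() creates closure with count = 46.
Step 2: Each c() call increments count via nonlocal. After 5 calls: 46 + 5 = 51.
Step 3: result = 51

The answer is 51.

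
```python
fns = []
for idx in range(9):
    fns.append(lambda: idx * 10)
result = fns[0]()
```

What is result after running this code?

Step 1: All lambdas reference the same variable idx (late binding).
Step 2: After the loop, idx = 8. Every lambda returns idx * 10.
Step 3: fns[0]() = 8 * 10 = 80

The answer is 80.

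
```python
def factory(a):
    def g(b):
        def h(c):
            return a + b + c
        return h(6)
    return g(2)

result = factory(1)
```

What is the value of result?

Step 1: a = 1, b = 2, c = 6 across three nested scopes.
Step 2: h() accesses all three via LEGB rule.
Step 3: result = 1 + 2 + 6 = 9

The answer is 9.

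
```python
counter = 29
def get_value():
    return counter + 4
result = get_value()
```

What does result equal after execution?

Step 1: counter = 29 is defined globally.
Step 2: get_value() looks up counter from global scope = 29, then computes 29 + 4 = 33.
Step 3: result = 33

The answer is 33.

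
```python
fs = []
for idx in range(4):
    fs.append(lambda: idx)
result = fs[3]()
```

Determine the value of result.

Step 1: The loop creates 4 lambdas, all referencing the same variable idx.
Step 2: After the loop, idx = 3 (final value).
Step 3: fs[3]() looks up idx at call time and finds 3. This is the late binding gotcha. result = 3

The answer is 3.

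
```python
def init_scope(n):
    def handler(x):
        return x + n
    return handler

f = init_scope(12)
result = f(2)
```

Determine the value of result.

Step 1: init_scope(12) creates a closure that captures n = 12.
Step 2: f(2) calls the closure with x = 2, returning 2 + 12 = 14.
Step 3: result = 14

The answer is 14.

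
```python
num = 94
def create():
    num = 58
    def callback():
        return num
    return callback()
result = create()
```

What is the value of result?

Step 1: num = 94 globally, but create() defines num = 58 locally.
Step 2: callback() looks up num. Not in local scope, so checks enclosing scope (create) and finds num = 58.
Step 3: result = 58

The answer is 58.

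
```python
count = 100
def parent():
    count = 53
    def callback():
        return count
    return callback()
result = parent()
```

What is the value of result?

Step 1: count = 100 globally, but parent() defines count = 53 locally.
Step 2: callback() looks up count. Not in local scope, so checks enclosing scope (parent) and finds count = 53.
Step 3: result = 53

The answer is 53.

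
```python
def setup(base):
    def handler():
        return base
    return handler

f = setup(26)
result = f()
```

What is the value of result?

Step 1: setup(26) creates closure capturing base = 26.
Step 2: f() returns the captured base = 26.
Step 3: result = 26

The answer is 26.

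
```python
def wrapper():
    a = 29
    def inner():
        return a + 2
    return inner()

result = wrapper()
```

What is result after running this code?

Step 1: wrapper() defines a = 29.
Step 2: inner() reads a = 29 from enclosing scope, returns 29 + 2 = 31.
Step 3: result = 31

The answer is 31.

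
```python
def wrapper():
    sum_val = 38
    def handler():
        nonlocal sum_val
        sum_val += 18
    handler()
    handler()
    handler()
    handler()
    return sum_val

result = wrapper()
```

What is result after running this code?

Step 1: sum_val starts at 38.
Step 2: handler() is called 4 times, each adding 18.
Step 3: sum_val = 38 + 18 * 4 = 110

The answer is 110.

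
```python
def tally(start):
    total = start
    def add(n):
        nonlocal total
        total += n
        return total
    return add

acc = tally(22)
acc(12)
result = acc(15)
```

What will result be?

Step 1: tally(22) creates closure with total = 22.
Step 2: First acc(12): total = 22 + 12 = 34.
Step 3: Second acc(15): total = 34 + 15 = 49. result = 49

The answer is 49.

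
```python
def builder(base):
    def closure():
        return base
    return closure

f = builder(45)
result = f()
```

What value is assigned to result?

Step 1: builder(45) creates closure capturing base = 45.
Step 2: f() returns the captured base = 45.
Step 3: result = 45

The answer is 45.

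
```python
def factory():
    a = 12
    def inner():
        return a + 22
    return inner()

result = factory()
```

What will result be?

Step 1: factory() defines a = 12.
Step 2: inner() reads a = 12 from enclosing scope, returns 12 + 22 = 34.
Step 3: result = 34

The answer is 34.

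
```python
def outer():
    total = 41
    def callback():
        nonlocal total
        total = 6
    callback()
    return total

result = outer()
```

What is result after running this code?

Step 1: outer() sets total = 41.
Step 2: callback() uses nonlocal to reassign total = 6.
Step 3: result = 6

The answer is 6.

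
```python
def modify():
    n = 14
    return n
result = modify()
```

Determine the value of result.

Step 1: modify() defines n = 14 in its local scope.
Step 2: return n finds the local variable n = 14.
Step 3: result = 14

The answer is 14.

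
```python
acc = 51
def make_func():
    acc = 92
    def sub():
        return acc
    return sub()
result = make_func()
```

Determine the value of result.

Step 1: acc = 51 globally, but make_func() defines acc = 92 locally.
Step 2: sub() looks up acc. Not in local scope, so checks enclosing scope (make_func) and finds acc = 92.
Step 3: result = 92

The answer is 92.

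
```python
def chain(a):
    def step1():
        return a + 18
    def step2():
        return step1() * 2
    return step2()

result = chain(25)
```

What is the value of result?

Step 1: chain(25) captures a = 25.
Step 2: step2() calls step1() which returns 25 + 18 = 43.
Step 3: step2() returns 43 * 2 = 86

The answer is 86.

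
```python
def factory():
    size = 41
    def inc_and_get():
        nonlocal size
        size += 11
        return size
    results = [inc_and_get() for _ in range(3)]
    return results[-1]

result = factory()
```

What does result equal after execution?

Step 1: size = 41.
Step 2: Three calls to inc_and_get(), each adding 11.
Step 3: Last value = 41 + 11 * 3 = 74

The answer is 74.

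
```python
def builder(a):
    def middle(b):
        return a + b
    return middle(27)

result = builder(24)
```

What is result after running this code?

Step 1: builder(24) passes a = 24.
Step 2: middle(27) has b = 27, reads a = 24 from enclosing.
Step 3: result = 24 + 27 = 51

The answer is 51.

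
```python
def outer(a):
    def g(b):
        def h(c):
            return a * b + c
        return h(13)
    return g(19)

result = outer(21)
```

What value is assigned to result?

Step 1: a = 21, b = 19, c = 13.
Step 2: h() computes a * b + c = 21 * 19 + 13 = 412.
Step 3: result = 412

The answer is 412.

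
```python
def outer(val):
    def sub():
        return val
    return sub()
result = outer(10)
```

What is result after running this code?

Step 1: outer(10) binds parameter val = 10.
Step 2: sub() looks up val in enclosing scope and finds the parameter val = 10.
Step 3: result = 10

The answer is 10.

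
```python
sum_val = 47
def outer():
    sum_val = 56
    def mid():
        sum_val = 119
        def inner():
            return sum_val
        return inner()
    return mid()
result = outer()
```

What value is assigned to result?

Step 1: Three levels of shadowing: global 47, outer 56, mid 119.
Step 2: inner() finds sum_val = 119 in enclosing mid() scope.
Step 3: result = 119

The answer is 119.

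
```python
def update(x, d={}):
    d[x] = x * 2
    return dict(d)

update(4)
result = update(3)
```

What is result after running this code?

Step 1: Mutable default dict is shared across calls.
Step 2: First call adds 4: 8. Second call adds 3: 6.
Step 3: result = {4: 8, 3: 6}

The answer is {4: 8, 3: 6}.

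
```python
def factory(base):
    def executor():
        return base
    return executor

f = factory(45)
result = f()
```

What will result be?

Step 1: factory(45) creates closure capturing base = 45.
Step 2: f() returns the captured base = 45.
Step 3: result = 45

The answer is 45.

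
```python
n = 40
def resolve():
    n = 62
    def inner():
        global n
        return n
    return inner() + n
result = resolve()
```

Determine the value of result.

Step 1: Global n = 40. resolve() shadows with local n = 62.
Step 2: inner() uses global keyword, so inner() returns global n = 40.
Step 3: resolve() returns 40 + 62 = 102

The answer is 102.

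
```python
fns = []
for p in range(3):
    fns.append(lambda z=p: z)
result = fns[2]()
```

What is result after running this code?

Step 1: Default argument z=p captures p's value at each iteration.
Step 2: fns[2] captured z = 2 when p was 2.
Step 3: result = 2

The answer is 2.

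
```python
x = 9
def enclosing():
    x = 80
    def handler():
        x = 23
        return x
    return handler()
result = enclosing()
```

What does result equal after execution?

Step 1: Three scopes define x: global (9), enclosing (80), handler (23).
Step 2: handler() has its own local x = 23, which shadows both enclosing and global.
Step 3: result = 23 (local wins in LEGB)

The answer is 23.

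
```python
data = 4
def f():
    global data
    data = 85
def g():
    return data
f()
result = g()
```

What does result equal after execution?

Step 1: data = 4.
Step 2: f() sets global data = 85.
Step 3: g() reads global data = 85. result = 85

The answer is 85.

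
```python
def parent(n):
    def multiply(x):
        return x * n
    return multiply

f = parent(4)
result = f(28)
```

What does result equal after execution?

Step 1: parent(4) returns multiply closure with n = 4.
Step 2: f(28) computes 28 * 4 = 112.
Step 3: result = 112

The answer is 112.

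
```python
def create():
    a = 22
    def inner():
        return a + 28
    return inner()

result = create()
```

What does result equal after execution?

Step 1: create() defines a = 22.
Step 2: inner() reads a = 22 from enclosing scope, returns 22 + 28 = 50.
Step 3: result = 50

The answer is 50.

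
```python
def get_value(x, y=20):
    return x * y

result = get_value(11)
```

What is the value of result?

Step 1: get_value(11) uses default y = 20.
Step 2: Returns 11 * 20 = 220.
Step 3: result = 220

The answer is 220.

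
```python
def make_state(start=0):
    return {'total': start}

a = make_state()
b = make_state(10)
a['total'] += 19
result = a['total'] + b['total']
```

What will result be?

Step 1: make_state() returns a new dict each call (immutable default 0).
Step 2: a = {'total': 0}, b = {'total': 10}.
Step 3: a['total'] += 19 = 19. result = 19 + 10 = 29

The answer is 29.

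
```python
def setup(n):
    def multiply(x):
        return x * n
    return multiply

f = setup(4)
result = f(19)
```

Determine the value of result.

Step 1: setup(4) returns multiply closure with n = 4.
Step 2: f(19) computes 19 * 4 = 76.
Step 3: result = 76

The answer is 76.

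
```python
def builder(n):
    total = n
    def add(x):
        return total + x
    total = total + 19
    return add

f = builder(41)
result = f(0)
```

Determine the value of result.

Step 1: builder(41) sets total = 41, then total = 41 + 19 = 60.
Step 2: Closures capture by reference, so add sees total = 60.
Step 3: f(0) returns 60 + 0 = 60

The answer is 60.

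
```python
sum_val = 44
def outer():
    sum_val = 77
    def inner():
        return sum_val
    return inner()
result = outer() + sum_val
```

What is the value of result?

Step 1: Global sum_val = 44. outer() shadows with sum_val = 77.
Step 2: inner() returns enclosing sum_val = 77. outer() = 77.
Step 3: result = 77 + global sum_val (44) = 121

The answer is 121.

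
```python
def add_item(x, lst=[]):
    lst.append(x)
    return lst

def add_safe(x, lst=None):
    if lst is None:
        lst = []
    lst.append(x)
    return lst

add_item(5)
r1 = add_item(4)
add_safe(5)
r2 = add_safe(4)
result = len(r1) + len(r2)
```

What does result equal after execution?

Step 1: add_item shares mutable default: after 2 calls, lst = [5, 4], len = 2.
Step 2: add_safe creates fresh list each time: r2 = [4], len = 1.
Step 3: result = 2 + 1 = 3

The answer is 3.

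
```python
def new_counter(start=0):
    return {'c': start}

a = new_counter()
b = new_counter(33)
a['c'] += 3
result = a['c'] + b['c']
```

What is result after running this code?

Step 1: new_counter() returns a new dict each call (immutable default 0).
Step 2: a = {'c': 0}, b = {'c': 33}.
Step 3: a['c'] += 3 = 3. result = 3 + 33 = 36

The answer is 36.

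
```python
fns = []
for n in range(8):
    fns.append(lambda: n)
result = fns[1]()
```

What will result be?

Step 1: The loop creates 8 lambdas, all referencing the same variable n.
Step 2: After the loop, n = 7 (final value).
Step 3: fns[1]() looks up n at call time and finds 7. This is the late binding gotcha. result = 7

The answer is 7.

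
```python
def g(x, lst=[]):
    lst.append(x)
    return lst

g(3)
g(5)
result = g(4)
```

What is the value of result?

Step 1: Mutable default argument gotcha! The list [] is created once.
Step 2: Each call appends to the SAME list: [3], [3, 5], [3, 5, 4].
Step 3: result = [3, 5, 4]

The answer is [3, 5, 4].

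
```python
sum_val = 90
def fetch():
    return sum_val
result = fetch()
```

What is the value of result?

Step 1: sum_val = 90 is defined in the global scope.
Step 2: fetch() looks up sum_val. No local sum_val exists, so Python checks the global scope via LEGB rule and finds sum_val = 90.
Step 3: result = 90

The answer is 90.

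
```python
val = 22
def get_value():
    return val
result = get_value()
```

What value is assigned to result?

Step 1: val = 22 is defined in the global scope.
Step 2: get_value() looks up val. No local val exists, so Python checks the global scope via LEGB rule and finds val = 22.
Step 3: result = 22

The answer is 22.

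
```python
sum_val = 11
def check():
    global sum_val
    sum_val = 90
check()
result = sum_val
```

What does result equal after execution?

Step 1: sum_val = 11 globally.
Step 2: check() declares global sum_val and sets it to 90.
Step 3: After check(), global sum_val = 90. result = 90

The answer is 90.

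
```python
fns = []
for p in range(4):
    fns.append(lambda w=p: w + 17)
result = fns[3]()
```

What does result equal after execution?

Step 1: Default argument w=p captures p's value at definition time.
Step 2: fns[3] was defined when p = 3, so w defaults to 3.
Step 3: result = 3 + 17 = 20 (default arg fixes the late binding issue)

The answer is 20.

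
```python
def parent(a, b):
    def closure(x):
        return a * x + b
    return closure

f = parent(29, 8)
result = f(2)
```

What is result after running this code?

Step 1: parent(29, 8) captures a = 29, b = 8.
Step 2: f(2) computes 29 * 2 + 8 = 66.
Step 3: result = 66

The answer is 66.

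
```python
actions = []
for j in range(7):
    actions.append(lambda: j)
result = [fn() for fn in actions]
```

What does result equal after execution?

Step 1: All 7 lambdas share the same variable j.
Step 2: After the loop, j = 6.
Step 3: Each call returns 6. result = [6, 6, 6, 6, 6, 6, 6]

The answer is [6, 6, 6, 6, 6, 6, 6].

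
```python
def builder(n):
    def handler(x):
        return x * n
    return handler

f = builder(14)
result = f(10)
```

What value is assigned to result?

Step 1: builder(14) creates a closure capturing n = 14.
Step 2: f(10) computes 10 * 14 = 140.
Step 3: result = 140

The answer is 140.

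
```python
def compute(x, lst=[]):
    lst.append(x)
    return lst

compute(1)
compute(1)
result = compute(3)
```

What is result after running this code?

Step 1: Mutable default argument gotcha! The list [] is created once.
Step 2: Each call appends to the SAME list: [1], [1, 1], [1, 1, 3].
Step 3: result = [1, 1, 3]

The answer is [1, 1, 3].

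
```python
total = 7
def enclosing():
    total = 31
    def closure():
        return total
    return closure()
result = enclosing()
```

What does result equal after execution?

Step 1: total = 7 globally, but enclosing() defines total = 31 locally.
Step 2: closure() looks up total. Not in local scope, so checks enclosing scope (enclosing) and finds total = 31.
Step 3: result = 31

The answer is 31.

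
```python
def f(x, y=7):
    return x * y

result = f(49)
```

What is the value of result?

Step 1: f(49) uses default y = 7.
Step 2: Returns 49 * 7 = 343.
Step 3: result = 343

The answer is 343.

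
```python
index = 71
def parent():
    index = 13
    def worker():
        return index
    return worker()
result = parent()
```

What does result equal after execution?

Step 1: index = 71 globally, but parent() defines index = 13 locally.
Step 2: worker() looks up index. Not in local scope, so checks enclosing scope (parent) and finds index = 13.
Step 3: result = 13

The answer is 13.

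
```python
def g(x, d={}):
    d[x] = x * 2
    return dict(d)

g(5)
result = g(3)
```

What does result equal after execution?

Step 1: Mutable default dict is shared across calls.
Step 2: First call adds 5: 10. Second call adds 3: 6.
Step 3: result = {5: 10, 3: 6}

The answer is {5: 10, 3: 6}.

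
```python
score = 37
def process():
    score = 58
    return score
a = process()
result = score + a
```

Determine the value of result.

Step 1: Global score = 37. process() returns local score = 58.
Step 2: a = 58. Global score still = 37.
Step 3: result = 37 + 58 = 95

The answer is 95.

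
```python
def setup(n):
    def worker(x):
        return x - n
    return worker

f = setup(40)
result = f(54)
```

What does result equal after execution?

Step 1: setup(40) creates a closure capturing n = 40.
Step 2: f(54) computes 54 - 40 = 14.
Step 3: result = 14

The answer is 14.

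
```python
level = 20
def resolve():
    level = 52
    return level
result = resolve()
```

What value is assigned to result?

Step 1: Global level = 20.
Step 2: resolve() creates local level = 52, shadowing the global.
Step 3: Returns local level = 52. result = 52

The answer is 52.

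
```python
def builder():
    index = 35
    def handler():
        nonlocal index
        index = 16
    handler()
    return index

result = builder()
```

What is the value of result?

Step 1: builder() sets index = 35.
Step 2: handler() uses nonlocal to reassign index = 16.
Step 3: result = 16

The answer is 16.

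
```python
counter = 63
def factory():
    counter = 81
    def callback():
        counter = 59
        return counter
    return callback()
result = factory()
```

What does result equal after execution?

Step 1: Three scopes define counter: global (63), factory (81), callback (59).
Step 2: callback() has its own local counter = 59, which shadows both enclosing and global.
Step 3: result = 59 (local wins in LEGB)

The answer is 59.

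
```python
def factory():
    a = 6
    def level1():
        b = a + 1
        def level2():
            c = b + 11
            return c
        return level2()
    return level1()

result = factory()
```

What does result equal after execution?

Step 1: a = 6. b = a + 1 = 7.
Step 2: c = b + 11 = 7 + 11 = 18.
Step 3: result = 18

The answer is 18.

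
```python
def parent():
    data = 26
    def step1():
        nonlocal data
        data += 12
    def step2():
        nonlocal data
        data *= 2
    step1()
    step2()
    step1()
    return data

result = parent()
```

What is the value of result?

Step 1: data = 26.
Step 2: step1(): data = 26 + 12 = 38.
Step 3: step2(): data = 38 * 2 = 76.
Step 4: step1(): data = 76 + 12 = 88. result = 88

The answer is 88.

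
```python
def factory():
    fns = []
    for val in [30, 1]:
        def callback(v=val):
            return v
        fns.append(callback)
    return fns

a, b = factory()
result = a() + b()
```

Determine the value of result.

Step 1: Default argument v=val captures val at each iteration.
Step 2: a() returns 30 (captured at first iteration), b() returns 1 (captured at second).
Step 3: result = 30 + 1 = 31

The answer is 31.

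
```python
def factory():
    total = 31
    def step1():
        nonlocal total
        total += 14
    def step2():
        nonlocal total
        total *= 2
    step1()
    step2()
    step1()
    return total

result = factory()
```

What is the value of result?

Step 1: total = 31.
Step 2: step1(): total = 31 + 14 = 45.
Step 3: step2(): total = 45 * 2 = 90.
Step 4: step1(): total = 90 + 14 = 104. result = 104

The answer is 104.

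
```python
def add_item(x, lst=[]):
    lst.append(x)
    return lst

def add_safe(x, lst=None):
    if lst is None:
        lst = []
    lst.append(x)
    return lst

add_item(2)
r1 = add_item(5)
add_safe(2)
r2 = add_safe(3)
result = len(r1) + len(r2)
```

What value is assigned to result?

Step 1: add_item shares mutable default: after 2 calls, lst = [2, 5], len = 2.
Step 2: add_safe creates fresh list each time: r2 = [3], len = 1.
Step 3: result = 2 + 1 = 3

The answer is 3.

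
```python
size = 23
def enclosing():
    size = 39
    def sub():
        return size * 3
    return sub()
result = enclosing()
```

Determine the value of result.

Step 1: enclosing() shadows global size with size = 39.
Step 2: sub() finds size = 39 in enclosing scope, computes 39 * 3 = 117.
Step 3: result = 117

The answer is 117.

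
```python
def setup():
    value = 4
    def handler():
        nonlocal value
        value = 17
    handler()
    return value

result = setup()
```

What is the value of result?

Step 1: setup() sets value = 4.
Step 2: handler() uses nonlocal to reassign value = 17.
Step 3: result = 17

The answer is 17.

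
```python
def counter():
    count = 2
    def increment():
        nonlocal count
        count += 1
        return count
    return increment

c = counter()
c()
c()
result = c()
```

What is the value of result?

Step 1: counter() creates closure with count = 2.
Step 2: Each c() call increments count via nonlocal. After 3 calls: 2 + 3 = 5.
Step 3: result = 5

The answer is 5.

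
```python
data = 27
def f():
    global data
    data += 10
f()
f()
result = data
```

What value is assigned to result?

Step 1: data = 27.
Step 2: First f(): data = 27 + 10 = 37.
Step 3: Second f(): data = 37 + 10 = 47. result = 47

The answer is 47.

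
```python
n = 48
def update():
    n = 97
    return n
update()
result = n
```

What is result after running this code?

Step 1: n = 48 globally.
Step 2: update() creates a LOCAL n = 97 (no global keyword!).
Step 3: The global n is unchanged. result = 48

The answer is 48.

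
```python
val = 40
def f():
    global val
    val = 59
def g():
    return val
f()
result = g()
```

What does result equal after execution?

Step 1: val = 40.
Step 2: f() sets global val = 59.
Step 3: g() reads global val = 59. result = 59

The answer is 59.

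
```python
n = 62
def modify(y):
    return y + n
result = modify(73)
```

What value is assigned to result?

Step 1: n = 62 is defined globally.
Step 2: modify(73) uses parameter y = 73 and looks up n from global scope = 62.
Step 3: result = 73 + 62 = 135

The answer is 135.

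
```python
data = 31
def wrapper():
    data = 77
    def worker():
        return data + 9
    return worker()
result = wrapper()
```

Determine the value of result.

Step 1: wrapper() shadows global data with data = 77.
Step 2: worker() finds data = 77 in enclosing scope, computes 77 + 9 = 86.
Step 3: result = 86

The answer is 86.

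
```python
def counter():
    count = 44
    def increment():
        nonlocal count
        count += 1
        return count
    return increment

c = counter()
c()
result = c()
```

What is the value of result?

Step 1: counter() creates closure with count = 44.
Step 2: Each c() call increments count via nonlocal. After 2 calls: 44 + 2 = 46.
Step 3: result = 46

The answer is 46.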